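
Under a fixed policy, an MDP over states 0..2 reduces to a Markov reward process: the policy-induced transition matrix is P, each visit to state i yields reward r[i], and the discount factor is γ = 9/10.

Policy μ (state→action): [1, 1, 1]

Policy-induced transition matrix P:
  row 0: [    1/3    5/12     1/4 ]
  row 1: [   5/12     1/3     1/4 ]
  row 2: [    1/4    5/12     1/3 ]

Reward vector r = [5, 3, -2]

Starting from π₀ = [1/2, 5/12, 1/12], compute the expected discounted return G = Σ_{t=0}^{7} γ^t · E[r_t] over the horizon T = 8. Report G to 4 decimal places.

t=0: π = [0.5000, 0.4167, 0.0833], E[r] = 3.5833, γ^t·E[r] = 3.583333, running G = 3.583333
t=1: π = [0.3611, 0.3819, 0.2569], E[r] = 2.4375, γ^t·E[r] = 2.193750, running G = 5.777083
t=2: π = [0.3438, 0.3848, 0.2714], E[r] = 2.3304, γ^t·E[r] = 1.887656, running G = 7.664740
t=3: π = [0.3428, 0.3846, 0.2726], E[r] = 2.3225, γ^t·E[r] = 1.693090, running G = 9.357829
t=4: π = [0.3427, 0.3846, 0.2727], E[r] = 2.3217, γ^t·E[r] = 1.523293, running G = 10.881122
t=5: π = [0.3427, 0.3846, 0.2727], E[r] = 2.3217, γ^t·E[r] = 1.370931, running G = 12.252054
t=6: π = [0.3427, 0.3846, 0.2727], E[r] = 2.3217, γ^t·E[r] = 1.233835, running G = 13.485889
t=7: π = [0.3427, 0.3846, 0.2727], E[r] = 2.3217, γ^t·E[r] = 1.110452, running G = 14.596340

G = 14.5963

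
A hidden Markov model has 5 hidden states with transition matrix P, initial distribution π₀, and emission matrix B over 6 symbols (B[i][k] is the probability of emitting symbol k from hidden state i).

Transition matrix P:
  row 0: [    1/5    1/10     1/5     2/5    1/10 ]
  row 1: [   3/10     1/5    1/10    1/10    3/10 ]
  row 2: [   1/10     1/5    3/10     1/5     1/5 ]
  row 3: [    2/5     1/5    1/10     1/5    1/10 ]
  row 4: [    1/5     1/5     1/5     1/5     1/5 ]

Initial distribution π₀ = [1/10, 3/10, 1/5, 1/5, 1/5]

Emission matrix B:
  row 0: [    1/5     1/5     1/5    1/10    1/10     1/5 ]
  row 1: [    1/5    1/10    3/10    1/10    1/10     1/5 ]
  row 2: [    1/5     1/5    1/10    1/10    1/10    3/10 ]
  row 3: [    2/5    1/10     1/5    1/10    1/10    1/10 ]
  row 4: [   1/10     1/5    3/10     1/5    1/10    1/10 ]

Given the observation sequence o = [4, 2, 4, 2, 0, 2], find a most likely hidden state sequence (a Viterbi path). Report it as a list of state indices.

t=0: δ = [1.000e-02, 3.000e-02, 2.000e-02, 2.000e-02, 2.000e-02]  (obs o_0=4)
t=1: δ = [1.800e-03, 1.800e-03, 6.000e-04, 8.000e-04, 2.700e-03]  ψ = [1, 1, 2, 0, 1]  (obs o_1=2)
t=2: δ = [5.400e-05, 5.400e-05, 5.400e-05, 7.200e-05, 5.400e-05]  ψ = [1, 4, 4, 0, 1]  (obs o_2=4)
t=3: δ = [5.760e-06, 4.320e-06, 1.620e-06, 4.320e-06, 4.860e-06]  ψ = [3, 3, 2, 0, 1]  (obs o_3=2)
t=4: δ = [3.456e-07, 1.944e-07, 2.304e-07, 9.216e-07, 1.296e-07]  ψ = [3, 4, 0, 0, 1]  (obs o_4=0)
t=5: δ = [7.373e-08, 5.530e-08, 9.216e-09, 3.686e-08, 2.765e-08]  ψ = [3, 3, 3, 3, 3]  (obs o_5=2)
backtrack: best end state = 0; path = [1, 0, 3, 0, 3, 0]

path = [1, 0, 3, 0, 3, 0]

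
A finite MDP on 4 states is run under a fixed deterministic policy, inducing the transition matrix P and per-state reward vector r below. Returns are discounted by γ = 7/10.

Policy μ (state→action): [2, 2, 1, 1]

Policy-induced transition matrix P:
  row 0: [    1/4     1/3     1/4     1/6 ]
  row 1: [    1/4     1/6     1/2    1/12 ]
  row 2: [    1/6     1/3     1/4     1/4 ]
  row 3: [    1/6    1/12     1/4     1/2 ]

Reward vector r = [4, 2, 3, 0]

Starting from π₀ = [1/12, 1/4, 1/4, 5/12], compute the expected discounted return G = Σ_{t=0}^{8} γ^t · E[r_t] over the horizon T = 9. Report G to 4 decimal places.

t=0: π = [0.0833, 0.2500, 0.2500, 0.4167], E[r] = 1.5833, γ^t·E[r] = 1.583333, running G = 1.583333
t=1: π = [0.1944, 0.1875, 0.3125, 0.3056], E[r] = 2.0903, γ^t·E[r] = 1.463194, running G = 3.046528
t=2: π = [0.1985, 0.2257, 0.2969, 0.2789], E[r] = 2.1360, γ^t·E[r] = 1.046638, running G = 4.093166
t=3: π = [0.2020, 0.2260, 0.3064, 0.2656], E[r] = 2.1793, γ^t·E[r] = 0.747500, running G = 4.840666
t=4: π = [0.2023, 0.2293, 0.3065, 0.2619], E[r] = 2.1874, γ^t·E[r] = 0.525188, running G = 5.365854
t=5: π = [0.2026, 0.2296, 0.3073, 0.2604], E[r] = 2.1918, γ^t·E[r] = 0.368374, running G = 5.734227
t=6: π = [0.2027, 0.2300, 0.3074, 0.2599], E[r] = 2.1929, γ^t·E[r] = 0.257994, running G = 5.992221
t=7: π = [0.2027, 0.2300, 0.3075, 0.2598], E[r] = 2.1934, γ^t·E[r] = 0.180636, running G = 6.172857
t=8: π = [0.2027, 0.2301, 0.3075, 0.2597], E[r] = 2.1935, γ^t·E[r] = 0.126453, running G = 6.299310

G = 6.2993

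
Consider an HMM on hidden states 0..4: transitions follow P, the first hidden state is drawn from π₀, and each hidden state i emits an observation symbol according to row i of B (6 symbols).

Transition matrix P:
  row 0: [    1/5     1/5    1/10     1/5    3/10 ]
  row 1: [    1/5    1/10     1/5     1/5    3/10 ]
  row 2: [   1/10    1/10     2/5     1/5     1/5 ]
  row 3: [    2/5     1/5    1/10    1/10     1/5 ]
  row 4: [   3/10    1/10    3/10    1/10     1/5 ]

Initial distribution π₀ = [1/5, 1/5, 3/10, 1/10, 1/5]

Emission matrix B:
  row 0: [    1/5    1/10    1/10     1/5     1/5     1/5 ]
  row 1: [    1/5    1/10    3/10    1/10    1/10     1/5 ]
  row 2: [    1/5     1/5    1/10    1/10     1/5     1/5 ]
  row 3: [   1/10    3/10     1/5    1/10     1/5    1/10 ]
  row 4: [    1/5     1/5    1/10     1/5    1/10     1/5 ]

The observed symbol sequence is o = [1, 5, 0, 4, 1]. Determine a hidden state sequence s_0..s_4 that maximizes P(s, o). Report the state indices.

t=0: δ = [2.000e-02, 2.000e-02, 6.000e-02, 3.000e-02, 4.000e-02]  (obs o_0=1)
t=1: δ = [2.400e-03, 1.200e-03, 4.800e-03, 1.200e-03, 2.400e-03]  ψ = [3, 2, 2, 2, 2]  (obs o_1=5)
t=2: δ = [1.440e-04, 9.600e-05, 3.840e-04, 9.600e-05, 1.920e-04]  ψ = [4, 0, 2, 2, 2]  (obs o_2=0)
t=3: δ = [1.152e-05, 3.840e-06, 3.072e-05, 1.536e-05, 7.680e-06]  ψ = [4, 2, 2, 2, 2]  (obs o_3=4)
t=4: δ = [6.144e-07, 3.072e-07, 2.458e-06, 1.843e-06, 1.229e-06]  ψ = [3, 2, 2, 2, 2]  (obs o_4=1)
backtrack: best end state = 2; path = [2, 2, 2, 2, 2]

path = [2, 2, 2, 2, 2]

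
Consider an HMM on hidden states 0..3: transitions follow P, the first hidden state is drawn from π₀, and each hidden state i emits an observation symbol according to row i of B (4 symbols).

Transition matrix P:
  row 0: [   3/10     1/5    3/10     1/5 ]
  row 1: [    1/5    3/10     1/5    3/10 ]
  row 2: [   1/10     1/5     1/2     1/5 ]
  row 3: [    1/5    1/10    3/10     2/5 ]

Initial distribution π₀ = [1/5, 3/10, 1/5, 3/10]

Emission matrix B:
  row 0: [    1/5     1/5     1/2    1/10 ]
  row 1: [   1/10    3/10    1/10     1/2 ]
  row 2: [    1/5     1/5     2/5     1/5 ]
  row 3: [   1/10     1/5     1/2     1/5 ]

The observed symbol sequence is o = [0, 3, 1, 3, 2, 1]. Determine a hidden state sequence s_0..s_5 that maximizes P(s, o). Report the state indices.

path = [2, 2, 2, 2, 2, 2]

t=0: δ = [4.000e-02, 3.000e-02, 4.000e-02, 3.000e-02]  (obs o_0=0)
t=1: δ = [1.200e-03, 4.500e-03, 4.000e-03, 2.400e-03]  ψ = [0, 1, 2, 3]  (obs o_1=3)
t=2: δ = [1.800e-04, 4.050e-04, 4.000e-04, 2.700e-04]  ψ = [1, 1, 2, 1]  (obs o_2=1)
t=3: δ = [8.100e-06, 6.075e-05, 4.000e-05, 2.430e-05]  ψ = [1, 1, 2, 1]  (obs o_3=3)
t=4: δ = [6.075e-06, 1.822e-06, 8.000e-06, 9.112e-06]  ψ = [1, 1, 2, 1]  (obs o_4=2)
t=5: δ = [3.645e-07, 4.800e-07, 8.000e-07, 7.290e-07]  ψ = [0, 2, 2, 3]  (obs o_5=1)
backtrack: best end state = 2; path = [2, 2, 2, 2, 2, 2]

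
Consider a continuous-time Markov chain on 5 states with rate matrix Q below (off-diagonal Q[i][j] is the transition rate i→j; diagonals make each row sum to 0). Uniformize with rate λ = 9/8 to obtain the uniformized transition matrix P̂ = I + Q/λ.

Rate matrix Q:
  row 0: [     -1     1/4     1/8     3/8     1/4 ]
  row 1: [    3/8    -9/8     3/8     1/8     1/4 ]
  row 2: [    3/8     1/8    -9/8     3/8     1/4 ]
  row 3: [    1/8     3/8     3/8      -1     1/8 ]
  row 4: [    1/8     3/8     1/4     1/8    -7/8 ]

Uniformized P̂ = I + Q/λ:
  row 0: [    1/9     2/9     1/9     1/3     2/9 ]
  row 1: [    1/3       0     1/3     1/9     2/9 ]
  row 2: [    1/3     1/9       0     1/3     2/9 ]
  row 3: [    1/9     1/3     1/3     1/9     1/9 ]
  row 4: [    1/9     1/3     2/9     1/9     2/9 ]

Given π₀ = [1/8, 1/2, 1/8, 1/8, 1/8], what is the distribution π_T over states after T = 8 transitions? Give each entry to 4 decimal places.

t=0: π = [0.1250, 0.5000, 0.1250, 0.1250, 0.1250]
t=1: π = [0.2500, 0.1250, 0.2500, 0.1667, 0.2083]
t=2: π = [0.1944, 0.2083, 0.1713, 0.2222, 0.2037]
t=3: π = [0.1955, 0.2042, 0.2104, 0.1924, 0.1975]
t=4: π = [0.2032, 0.1968, 0.1978, 0.2013, 0.2008]
t=5: π = [0.1988, 0.2012, 0.1999, 0.2002, 0.1999]
t=6: π = [0.2002, 0.1998, 0.2003, 0.1997, 0.2000]
t=7: π = [0.2000, 0.2000, 0.1998, 0.2001, 0.2000]
t=8: π = [0.2000, 0.2000, 0.2000, 0.2000, 0.2000]

π = [0.2000, 0.2000, 0.2000, 0.2000, 0.2000]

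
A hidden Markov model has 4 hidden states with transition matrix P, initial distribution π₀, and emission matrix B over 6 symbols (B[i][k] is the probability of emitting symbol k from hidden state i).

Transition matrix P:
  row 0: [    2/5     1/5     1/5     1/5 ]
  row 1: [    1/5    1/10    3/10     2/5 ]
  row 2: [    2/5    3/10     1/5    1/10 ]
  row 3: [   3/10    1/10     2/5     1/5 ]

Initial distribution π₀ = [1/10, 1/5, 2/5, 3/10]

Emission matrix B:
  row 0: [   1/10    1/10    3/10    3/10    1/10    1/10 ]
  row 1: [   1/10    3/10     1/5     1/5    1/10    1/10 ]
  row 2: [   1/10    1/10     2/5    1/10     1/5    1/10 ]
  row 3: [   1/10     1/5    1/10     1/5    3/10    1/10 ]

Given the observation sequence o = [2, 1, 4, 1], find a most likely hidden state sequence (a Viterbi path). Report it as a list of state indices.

t=0: δ = [3.000e-02, 4.000e-02, 1.600e-01, 3.000e-02]  (obs o_0=2)
t=1: δ = [6.400e-03, 1.440e-02, 3.200e-03, 3.200e-03]  ψ = [2, 2, 2, 1]  (obs o_1=1)
t=2: δ = [2.880e-04, 1.440e-04, 8.640e-04, 1.728e-03]  ψ = [1, 1, 1, 1]  (obs o_2=4)
t=3: δ = [5.184e-05, 7.776e-05, 6.912e-05, 6.912e-05]  ψ = [3, 2, 3, 3]  (obs o_3=1)
backtrack: best end state = 1; path = [2, 1, 2, 1]

path = [2, 1, 2, 1]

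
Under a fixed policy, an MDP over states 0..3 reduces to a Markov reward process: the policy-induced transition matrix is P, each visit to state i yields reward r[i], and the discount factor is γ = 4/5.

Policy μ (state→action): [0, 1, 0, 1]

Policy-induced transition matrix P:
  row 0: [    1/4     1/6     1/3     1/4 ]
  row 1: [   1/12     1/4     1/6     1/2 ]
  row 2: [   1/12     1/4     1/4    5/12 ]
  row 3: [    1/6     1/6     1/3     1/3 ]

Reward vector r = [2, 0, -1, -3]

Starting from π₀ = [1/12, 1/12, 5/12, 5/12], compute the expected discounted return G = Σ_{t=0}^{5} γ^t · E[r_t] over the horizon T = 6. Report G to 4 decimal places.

G = -4.5708

t=0: π = [0.0833, 0.0833, 0.4167, 0.4167], E[r] = -1.5000, γ^t·E[r] = -1.500000, running G = -1.500000
t=1: π = [0.1319, 0.2083, 0.2847, 0.3750], E[r] = -1.1458, γ^t·E[r] = -0.916667, running G = -2.416667
t=2: π = [0.1366, 0.2078, 0.2749, 0.3808], E[r] = -1.1441, γ^t·E[r] = -0.732222, running G = -3.148889
t=3: π = [0.1378, 0.2069, 0.2758, 0.3795], E[r] = -1.1386, γ^t·E[r] = -0.582963, running G = -3.731852
t=4: π = [0.1379, 0.2069, 0.2759, 0.3793], E[r] = -1.1379, γ^t·E[r] = -0.466104, running G = -4.197956
t=5: π = [0.1379, 0.2069, 0.2759, 0.3793], E[r] = -1.1379, γ^t·E[r] = -0.372877, running G = -4.570833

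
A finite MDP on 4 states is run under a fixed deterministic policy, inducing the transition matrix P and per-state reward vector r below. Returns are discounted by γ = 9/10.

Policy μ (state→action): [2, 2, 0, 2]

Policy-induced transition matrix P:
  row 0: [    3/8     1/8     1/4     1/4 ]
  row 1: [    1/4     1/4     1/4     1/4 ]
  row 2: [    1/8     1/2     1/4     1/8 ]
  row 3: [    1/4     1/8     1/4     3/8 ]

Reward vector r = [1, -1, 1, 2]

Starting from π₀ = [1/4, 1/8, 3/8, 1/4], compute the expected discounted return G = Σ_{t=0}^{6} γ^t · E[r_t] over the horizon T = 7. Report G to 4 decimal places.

t=0: π = [0.2500, 0.1250, 0.3750, 0.2500], E[r] = 1.0000, γ^t·E[r] = 1.000000, running G = 1.000000
t=1: π = [0.2344, 0.2813, 0.2500, 0.2344], E[r] = 0.6719, γ^t·E[r] = 0.604688, running G = 1.604688
t=2: π = [0.2480, 0.2539, 0.2500, 0.2480], E[r] = 0.7402, γ^t·E[r] = 0.599590, running G = 2.204277
t=3: π = [0.2498, 0.2505, 0.2500, 0.2498], E[r] = 0.7488, γ^t·E[r] = 0.545860, running G = 2.750137
t=4: π = [0.2500, 0.2501, 0.2500, 0.2500], E[r] = 0.7498, γ^t·E[r] = 0.491975, running G = 3.242112
t=5: π = [0.2500, 0.2500, 0.2500, 0.2500], E[r] = 0.7500, γ^t·E[r] = 0.442856, running G = 3.684969
t=6: π = [0.2500, 0.2500, 0.2500, 0.2500], E[r] = 0.7500, γ^t·E[r] = 0.398579, running G = 4.083548

G = 4.0835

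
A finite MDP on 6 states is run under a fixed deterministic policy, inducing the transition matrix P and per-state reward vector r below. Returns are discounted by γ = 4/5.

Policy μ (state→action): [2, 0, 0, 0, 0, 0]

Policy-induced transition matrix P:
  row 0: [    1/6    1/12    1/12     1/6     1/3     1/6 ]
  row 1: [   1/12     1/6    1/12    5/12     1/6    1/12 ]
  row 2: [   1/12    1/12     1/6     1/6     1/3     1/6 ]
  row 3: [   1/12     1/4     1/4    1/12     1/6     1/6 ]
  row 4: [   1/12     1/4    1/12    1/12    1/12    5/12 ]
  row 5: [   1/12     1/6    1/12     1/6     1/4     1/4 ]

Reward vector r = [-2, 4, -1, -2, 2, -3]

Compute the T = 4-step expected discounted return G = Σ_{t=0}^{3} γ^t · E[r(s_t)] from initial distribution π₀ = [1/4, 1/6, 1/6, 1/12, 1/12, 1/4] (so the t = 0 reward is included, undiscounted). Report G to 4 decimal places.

t=0: π = [0.2500, 0.1667, 0.1667, 0.0833, 0.0833, 0.2500], E[r] = -0.7500, γ^t·E[r] = -0.750000, running G = -0.750000
t=1: π = [0.1042, 0.1458, 0.1111, 0.1944, 0.2500, 0.1944], E[r] = -0.2083, γ^t·E[r] = -0.166667, running G = -0.916667
t=2: π = [0.0920, 0.1858, 0.1250, 0.1661, 0.1979, 0.2332], E[r] = -0.2020, γ^t·E[r] = -0.129259, running G = -1.045926
t=3: π = [0.0910, 0.1789, 0.1214, 0.1828, 0.2058, 0.2201], E[r] = -0.2021, γ^t·E[r] = -0.103457, running G = -1.149383

G = -1.1494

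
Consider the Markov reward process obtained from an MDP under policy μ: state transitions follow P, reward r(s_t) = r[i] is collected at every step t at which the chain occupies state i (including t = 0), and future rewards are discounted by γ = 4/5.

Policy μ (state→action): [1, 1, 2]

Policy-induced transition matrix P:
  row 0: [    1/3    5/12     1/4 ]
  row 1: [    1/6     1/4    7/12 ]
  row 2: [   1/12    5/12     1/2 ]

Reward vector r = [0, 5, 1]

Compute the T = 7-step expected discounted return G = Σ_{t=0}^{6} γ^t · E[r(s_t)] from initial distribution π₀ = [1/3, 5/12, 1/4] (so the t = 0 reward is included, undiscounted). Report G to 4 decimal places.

G = 8.9780

t=0: π = [0.3333, 0.4167, 0.2500], E[r] = 2.3333, γ^t·E[r] = 2.333333, running G = 2.333333
t=1: π = [0.2014, 0.3472, 0.4514], E[r] = 2.1875, γ^t·E[r] = 1.750000, running G = 4.083333
t=2: π = [0.1626, 0.3588, 0.4786], E[r] = 2.2726, γ^t·E[r] = 1.454444, running G = 5.537778
t=3: π = [0.1539, 0.3569, 0.4892], E[r] = 2.2736, γ^t·E[r] = 1.164074, running G = 6.701852
t=4: π = [0.1515, 0.3572, 0.4913], E[r] = 2.2772, γ^t·E[r] = 0.932746, running G = 7.634598
t=5: π = [0.1510, 0.3571, 0.4919], E[r] = 2.2776, γ^t·E[r] = 0.746309, running G = 8.380907
t=6: π = [0.1508, 0.3571, 0.4920], E[r] = 2.2777, γ^t·E[r] = 0.597095, running G = 8.978002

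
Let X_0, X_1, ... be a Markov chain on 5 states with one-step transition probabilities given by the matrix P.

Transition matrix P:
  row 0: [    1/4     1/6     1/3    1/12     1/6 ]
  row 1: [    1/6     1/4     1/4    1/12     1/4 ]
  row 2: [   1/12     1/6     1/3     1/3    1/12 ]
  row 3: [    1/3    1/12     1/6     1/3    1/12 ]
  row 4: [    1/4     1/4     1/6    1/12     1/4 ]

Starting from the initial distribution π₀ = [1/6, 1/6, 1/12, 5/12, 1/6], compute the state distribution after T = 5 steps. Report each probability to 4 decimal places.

t=0: π = [0.1667, 0.1667, 0.0833, 0.4167, 0.1667]
t=1: π = [0.2569, 0.1597, 0.2222, 0.2083, 0.1528]
t=2: π = [0.2170, 0.1753, 0.2598, 0.1910, 0.1568]
t=3: π = [0.2080, 0.1784, 0.2608, 0.1960, 0.1568]
t=4: π = [0.2080, 0.1783, 0.2597, 0.1975, 0.1565]
t=5: π = [0.2083, 0.1781, 0.2595, 0.1976, 0.1565]

π = [0.2083, 0.1781, 0.2595, 0.1976, 0.1565]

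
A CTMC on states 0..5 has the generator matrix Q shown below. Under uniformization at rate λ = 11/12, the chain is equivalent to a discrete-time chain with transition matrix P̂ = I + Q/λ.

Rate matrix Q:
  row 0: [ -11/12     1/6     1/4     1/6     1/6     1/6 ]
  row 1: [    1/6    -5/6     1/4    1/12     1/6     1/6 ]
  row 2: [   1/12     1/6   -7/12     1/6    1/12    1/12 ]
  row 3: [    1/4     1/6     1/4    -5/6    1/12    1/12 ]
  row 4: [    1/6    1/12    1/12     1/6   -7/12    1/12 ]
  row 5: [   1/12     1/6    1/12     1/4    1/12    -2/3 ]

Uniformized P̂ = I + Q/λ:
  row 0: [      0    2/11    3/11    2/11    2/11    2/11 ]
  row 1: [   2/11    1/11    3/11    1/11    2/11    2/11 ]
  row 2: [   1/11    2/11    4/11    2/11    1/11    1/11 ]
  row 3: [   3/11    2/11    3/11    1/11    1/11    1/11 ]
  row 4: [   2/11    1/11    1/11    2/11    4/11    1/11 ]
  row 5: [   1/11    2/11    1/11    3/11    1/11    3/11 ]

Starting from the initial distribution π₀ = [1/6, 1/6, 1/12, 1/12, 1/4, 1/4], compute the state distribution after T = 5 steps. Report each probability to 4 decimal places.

t=0: π = [0.1667, 0.1667, 0.0833, 0.0833, 0.2500, 0.2500]
t=1: π = [0.1288, 0.1439, 0.1894, 0.1818, 0.1894, 0.1667]
t=2: π = [0.1426, 0.1515, 0.2252, 0.1674, 0.1674, 0.1460]
t=3: π = [0.1374, 0.1528, 0.2362, 0.1661, 0.1633, 0.1442]
t=4: π = [0.1374, 0.1531, 0.2383, 0.1659, 0.1618, 0.1435]
t=5: π = [0.1372, 0.1532, 0.2389, 0.1659, 0.1614, 0.1434]

π = [0.1372, 0.1532, 0.2389, 0.1659, 0.1614, 0.1434]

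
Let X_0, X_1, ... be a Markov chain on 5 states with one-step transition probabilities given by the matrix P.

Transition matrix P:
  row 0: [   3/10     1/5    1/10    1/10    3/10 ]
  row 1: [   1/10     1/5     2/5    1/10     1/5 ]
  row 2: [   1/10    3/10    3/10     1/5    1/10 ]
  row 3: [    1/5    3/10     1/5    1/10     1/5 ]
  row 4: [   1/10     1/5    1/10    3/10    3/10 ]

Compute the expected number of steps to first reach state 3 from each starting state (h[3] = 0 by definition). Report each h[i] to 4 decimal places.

h = [5.9505, 5.9351, 5.5023, 0.0000, 4.7604]

First-step conditioning: h[3] = 0; for i ≠ 3, h[i] = 1 + Σ_k P[i][k]·h[k].
  h[0] = 1 + 3/10·h[0] + 1/5·h[1] + 1/10·h[2] + 3/10·h[4]
  h[1] = 1 + 1/10·h[0] + 1/5·h[1] + 2/5·h[2] + 1/5·h[4]
  h[2] = 1 + 1/10·h[0] + 3/10·h[1] + 3/10·h[2] + 1/10·h[4]
  h[4] = 1 + 1/10·h[0] + 1/5·h[1] + 1/10·h[2] + 3/10·h[4]
Solving the 4×4 linear system over states ≠ 3 gives exactly h = [3850/647, 3840/647, 3560/647, 0, 3080/647] (h[3] = 0 is the target).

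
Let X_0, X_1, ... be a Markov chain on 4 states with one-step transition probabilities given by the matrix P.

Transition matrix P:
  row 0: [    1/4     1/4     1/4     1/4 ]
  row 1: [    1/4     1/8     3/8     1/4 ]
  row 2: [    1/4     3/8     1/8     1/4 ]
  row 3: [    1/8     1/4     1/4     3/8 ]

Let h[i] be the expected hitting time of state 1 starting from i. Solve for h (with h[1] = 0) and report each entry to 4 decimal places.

First-step conditioning: h[1] = 0; for i ≠ 1, h[i] = 1 + Σ_k P[i][k]·h[k].
  h[0] = 1 + 1/4·h[0] + 1/4·h[2] + 1/4·h[3]
  h[2] = 1 + 1/4·h[0] + 1/8·h[2] + 1/4·h[3]
  h[3] = 1 + 1/8·h[0] + 1/4·h[2] + 3/8·h[3]
Solving the 3×3 linear system over states ≠ 1 gives exactly h = [18/5, 0, 16/5, 18/5] (h[1] = 0 is the target).

h = [3.6000, 0.0000, 3.2000, 3.6000]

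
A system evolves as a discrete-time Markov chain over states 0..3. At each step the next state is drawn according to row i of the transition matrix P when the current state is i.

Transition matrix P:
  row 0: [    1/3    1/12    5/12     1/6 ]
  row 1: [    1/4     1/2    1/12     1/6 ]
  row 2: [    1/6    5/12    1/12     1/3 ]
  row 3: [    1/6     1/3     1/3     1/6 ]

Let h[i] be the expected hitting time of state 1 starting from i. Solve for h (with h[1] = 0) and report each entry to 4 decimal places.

h = [4.2174, 0.0000, 3.0435, 3.2609]

First-step conditioning: h[1] = 0; for i ≠ 1, h[i] = 1 + Σ_k P[i][k]·h[k].
  h[0] = 1 + 1/3·h[0] + 5/12·h[2] + 1/6·h[3]
  h[2] = 1 + 1/6·h[0] + 1/12·h[2] + 1/3·h[3]
  h[3] = 1 + 1/6·h[0] + 1/3·h[2] + 1/6·h[3]
Solving the 3×3 linear system over states ≠ 1 gives exactly h = [97/23, 0, 70/23, 75/23] (h[1] = 0 is the target).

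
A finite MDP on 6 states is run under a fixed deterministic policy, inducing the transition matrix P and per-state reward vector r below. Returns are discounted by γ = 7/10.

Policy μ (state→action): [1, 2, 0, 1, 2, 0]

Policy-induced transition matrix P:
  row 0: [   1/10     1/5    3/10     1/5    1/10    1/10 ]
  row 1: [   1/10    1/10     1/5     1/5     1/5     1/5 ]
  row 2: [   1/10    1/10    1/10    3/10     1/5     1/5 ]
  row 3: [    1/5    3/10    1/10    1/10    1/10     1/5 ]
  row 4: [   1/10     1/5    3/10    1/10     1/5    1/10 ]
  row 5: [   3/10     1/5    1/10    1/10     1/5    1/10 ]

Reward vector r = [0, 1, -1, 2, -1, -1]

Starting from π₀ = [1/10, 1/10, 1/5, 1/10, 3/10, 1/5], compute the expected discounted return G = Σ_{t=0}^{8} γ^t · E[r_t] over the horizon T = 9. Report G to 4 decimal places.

t=0: π = [0.1000, 0.1000, 0.2000, 0.1000, 0.3000, 0.2000], E[r] = -0.4000, γ^t·E[r] = -0.400000, running G = -0.400000
t=1: π = [0.1500, 0.1800, 0.1900, 0.1600, 0.1800, 0.1400], E[r] = -0.0100, γ^t·E[r] = -0.007000, running G = -0.407000
t=2: π = [0.1440, 0.1790, 0.1840, 0.1710, 0.1690, 0.1530], E[r] = 0.0150, γ^t·E[r] = 0.007350, running G = -0.399650
t=3: π = [0.1477, 0.1808, 0.1805, 0.1691, 0.1685, 0.1534], E[r] = 0.0166, γ^t·E[r] = 0.005694, running G = -0.393956
t=4: π = [0.1476, 0.1808, 0.1813, 0.1690, 0.1683, 0.1530], E[r] = 0.0160, γ^t·E[r] = 0.003842, running G = -0.390115
t=5: π = [0.1475, 0.1807, 0.1813, 0.1691, 0.1683, 0.1531], E[r] = 0.0162, γ^t·E[r] = 0.002719, running G = -0.387396
t=6: π = [0.1475, 0.1807, 0.1812, 0.1691, 0.1683, 0.1531], E[r] = 0.0162, γ^t·E[r] = 0.001903, running G = -0.385493
t=7: π = [0.1475, 0.1807, 0.1812, 0.1691, 0.1683, 0.1531], E[r] = 0.0162, γ^t·E[r] = 0.001332, running G = -0.384161
t=8: π = [0.1475, 0.1807, 0.1812, 0.1691, 0.1683, 0.1531], E[r] = 0.0162, γ^t·E[r] = 0.000932, running G = -0.383229

G = -0.3832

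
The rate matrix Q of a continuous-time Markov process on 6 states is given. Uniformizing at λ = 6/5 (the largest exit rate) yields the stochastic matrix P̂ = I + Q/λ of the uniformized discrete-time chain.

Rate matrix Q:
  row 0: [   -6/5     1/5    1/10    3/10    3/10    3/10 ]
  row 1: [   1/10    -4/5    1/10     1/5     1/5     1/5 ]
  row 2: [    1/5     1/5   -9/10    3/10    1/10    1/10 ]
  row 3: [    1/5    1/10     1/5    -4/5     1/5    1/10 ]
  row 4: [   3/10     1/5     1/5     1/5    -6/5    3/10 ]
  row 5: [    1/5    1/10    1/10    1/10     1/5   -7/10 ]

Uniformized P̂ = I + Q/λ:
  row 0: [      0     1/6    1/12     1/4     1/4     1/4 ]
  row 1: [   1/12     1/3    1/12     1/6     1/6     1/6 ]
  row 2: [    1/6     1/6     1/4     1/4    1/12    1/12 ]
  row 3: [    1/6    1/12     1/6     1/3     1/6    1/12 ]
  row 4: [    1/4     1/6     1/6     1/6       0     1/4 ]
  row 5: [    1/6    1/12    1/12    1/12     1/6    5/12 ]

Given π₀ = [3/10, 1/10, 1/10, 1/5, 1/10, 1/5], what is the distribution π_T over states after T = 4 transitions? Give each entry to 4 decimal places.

π = [0.1422, 0.1576, 0.1350, 0.2059, 0.1431, 0.2162]

t=0: π = [0.3000, 0.1000, 0.1000, 0.2000, 0.1000, 0.2000]
t=1: π = [0.1167, 0.1500, 0.1250, 0.2167, 0.1667, 0.2250]
t=2: π = [0.1486, 0.1549, 0.1361, 0.2042, 0.1382, 0.2181]
t=3: π = [0.1405, 0.1573, 0.1345, 0.2063, 0.1447, 0.2167]
t=4: π = [0.1422, 0.1576, 0.1350, 0.2059, 0.1431, 0.2162]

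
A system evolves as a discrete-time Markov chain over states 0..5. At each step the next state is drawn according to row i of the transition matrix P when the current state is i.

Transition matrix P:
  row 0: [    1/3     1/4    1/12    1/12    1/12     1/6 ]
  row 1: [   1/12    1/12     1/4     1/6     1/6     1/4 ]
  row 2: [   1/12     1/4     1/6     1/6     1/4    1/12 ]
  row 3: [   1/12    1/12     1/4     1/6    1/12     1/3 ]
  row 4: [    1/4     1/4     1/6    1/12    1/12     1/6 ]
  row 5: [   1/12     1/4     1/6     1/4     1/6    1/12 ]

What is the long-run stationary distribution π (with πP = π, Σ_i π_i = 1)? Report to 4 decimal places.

Balance equations π_j = Σ_i π_i·P[i][j]:
  π_0 = 1/3·π_0 + 1/12·π_1 + 1/12·π_2 + 1/12·π_3 + 1/4·π_4 + 1/12·π_5
  π_1 = 1/4·π_0 + 1/12·π_1 + 1/4·π_2 + 1/12·π_3 + 1/4·π_4 + 1/4·π_5
  π_2 = 1/12·π_0 + 1/4·π_1 + 1/6·π_2 + 1/4·π_3 + 1/6·π_4 + 1/6·π_5
  π_3 = 1/12·π_0 + 1/6·π_1 + 1/6·π_2 + 1/6·π_3 + 1/12·π_4 + 1/4·π_5
  π_4 = 1/12·π_0 + 1/6·π_1 + 1/4·π_2 + 1/12·π_3 + 1/12·π_4 + 1/6·π_5
  normalize: π_0 + π_1 + π_2 + π_3 + π_4 + π_5 = 1
Solving the linear system gives exactly π = [18301/127712, 48985/255424, 903/4912, 40241/255424, 36997/255424, 3511/19648].

π = [0.1433, 0.1918, 0.1838, 0.1575, 0.1448, 0.1787]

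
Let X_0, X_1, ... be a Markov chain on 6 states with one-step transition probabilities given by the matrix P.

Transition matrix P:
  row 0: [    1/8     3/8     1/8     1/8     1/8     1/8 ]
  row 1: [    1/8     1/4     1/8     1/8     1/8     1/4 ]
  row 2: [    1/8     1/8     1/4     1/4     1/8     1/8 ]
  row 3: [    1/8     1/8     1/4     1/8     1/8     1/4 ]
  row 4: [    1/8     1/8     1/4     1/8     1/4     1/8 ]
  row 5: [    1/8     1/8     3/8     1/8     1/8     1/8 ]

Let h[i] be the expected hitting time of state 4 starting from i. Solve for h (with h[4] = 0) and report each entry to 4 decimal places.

First-step conditioning: h[4] = 0; for i ≠ 4, h[i] = 1 + Σ_k P[i][k]·h[k].
  h[0] = 1 + 1/8·h[0] + 3/8·h[1] + 1/8·h[2] + 1/8·h[3] + 1/8·h[5]
  h[1] = 1 + 1/8·h[0] + 1/4·h[1] + 1/8·h[2] + 1/8·h[3] + 1/4·h[5]
  h[2] = 1 + 1/8·h[0] + 1/8·h[1] + 1/4·h[2] + 1/4·h[3] + 1/8·h[5]
  h[3] = 1 + 1/8·h[0] + 1/8·h[1] + 1/4·h[2] + 1/8·h[3] + 1/4·h[5]
  h[5] = 1 + 1/8·h[0] + 1/8·h[1] + 3/8·h[2] + 1/8·h[3] + 1/8·h[5]
Solving the 5×5 linear system over states ≠ 4 gives exactly h = [8, 8, 8, 8, 0, 8] (h[4] = 0 is the target).

h = [8.0000, 8.0000, 8.0000, 8.0000, 0.0000, 8.0000]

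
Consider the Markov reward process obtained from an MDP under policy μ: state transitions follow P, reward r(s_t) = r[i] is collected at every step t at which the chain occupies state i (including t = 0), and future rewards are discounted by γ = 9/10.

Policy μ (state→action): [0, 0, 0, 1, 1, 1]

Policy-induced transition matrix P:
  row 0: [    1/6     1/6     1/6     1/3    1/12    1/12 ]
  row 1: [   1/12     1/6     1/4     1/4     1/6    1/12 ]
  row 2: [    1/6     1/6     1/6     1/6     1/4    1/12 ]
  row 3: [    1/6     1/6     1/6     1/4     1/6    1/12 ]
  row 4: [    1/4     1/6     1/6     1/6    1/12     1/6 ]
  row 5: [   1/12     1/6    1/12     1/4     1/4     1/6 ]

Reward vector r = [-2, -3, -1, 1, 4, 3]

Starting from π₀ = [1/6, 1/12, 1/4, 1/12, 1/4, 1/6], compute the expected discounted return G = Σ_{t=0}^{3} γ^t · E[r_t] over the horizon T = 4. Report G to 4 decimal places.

G = 1.3144

t=0: π = [0.1667, 0.0833, 0.2500, 0.0833, 0.2500, 0.1667], E[r] = 0.7500, γ^t·E[r] = 0.750000, running G = 0.750000
t=1: π = [0.1667, 0.1667, 0.1597, 0.2222, 0.1667, 0.1181], E[r] = 0.2500, γ^t·E[r] = 0.225000, running G = 0.975000
t=2: π = [0.1568, 0.1667, 0.1707, 0.2367, 0.1620, 0.1071], E[r] = 0.2216, γ^t·E[r] = 0.179531, running G = 1.154531
t=3: π = [0.1574, 0.1667, 0.1716, 0.2353, 0.1632, 0.1058], E[r] = 0.2192, γ^t·E[r] = 0.159820, running G = 1.314352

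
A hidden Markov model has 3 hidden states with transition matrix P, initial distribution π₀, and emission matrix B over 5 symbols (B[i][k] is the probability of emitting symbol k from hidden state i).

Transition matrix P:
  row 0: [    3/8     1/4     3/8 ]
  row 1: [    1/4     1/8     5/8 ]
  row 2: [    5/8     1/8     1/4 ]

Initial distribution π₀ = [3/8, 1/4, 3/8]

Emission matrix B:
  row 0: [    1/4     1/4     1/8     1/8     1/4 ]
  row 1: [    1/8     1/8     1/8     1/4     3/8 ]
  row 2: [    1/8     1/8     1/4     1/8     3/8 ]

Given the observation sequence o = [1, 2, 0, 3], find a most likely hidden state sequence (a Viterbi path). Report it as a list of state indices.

t=0: δ = [9.375e-02, 3.125e-02, 4.688e-02]  (obs o_0=1)
t=1: δ = [4.395e-03, 2.930e-03, 8.789e-03]  ψ = [0, 0, 0]  (obs o_1=2)
t=2: δ = [1.373e-03, 1.373e-04, 2.747e-04]  ψ = [2, 0, 2]  (obs o_2=0)
t=3: δ = [6.437e-05, 8.583e-05, 6.437e-05]  ψ = [0, 0, 0]  (obs o_3=3)
backtrack: best end state = 1; path = [0, 2, 0, 1]

path = [0, 2, 0, 1]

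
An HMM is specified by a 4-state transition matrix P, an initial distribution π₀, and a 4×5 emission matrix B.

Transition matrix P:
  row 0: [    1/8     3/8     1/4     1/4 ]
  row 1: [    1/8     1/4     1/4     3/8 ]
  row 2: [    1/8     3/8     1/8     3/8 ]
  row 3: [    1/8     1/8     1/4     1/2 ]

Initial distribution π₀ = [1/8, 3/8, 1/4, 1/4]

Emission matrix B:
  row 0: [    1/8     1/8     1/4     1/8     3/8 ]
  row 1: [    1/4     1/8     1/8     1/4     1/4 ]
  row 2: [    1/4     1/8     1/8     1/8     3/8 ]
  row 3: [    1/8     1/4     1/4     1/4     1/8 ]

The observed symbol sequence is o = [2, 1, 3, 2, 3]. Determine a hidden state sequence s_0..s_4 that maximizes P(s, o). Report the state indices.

path = [3, 3, 3, 3, 3]

t=0: δ = [3.125e-02, 4.688e-02, 3.125e-02, 6.250e-02]  (obs o_0=2)
t=1: δ = [9.766e-04, 1.465e-03, 1.953e-03, 7.812e-03]  ψ = [3, 0, 3, 3]  (obs o_1=1)
t=2: δ = [1.221e-04, 2.441e-04, 2.441e-04, 9.766e-04]  ψ = [3, 3, 3, 3]  (obs o_2=3)
t=3: δ = [3.052e-05, 1.526e-05, 3.052e-05, 1.221e-04]  ψ = [3, 3, 3, 3]  (obs o_3=2)
t=4: δ = [1.907e-06, 3.815e-06, 3.815e-06, 1.526e-05]  ψ = [3, 3, 3, 3]  (obs o_4=3)
backtrack: best end state = 3; path = [3, 3, 3, 3, 3]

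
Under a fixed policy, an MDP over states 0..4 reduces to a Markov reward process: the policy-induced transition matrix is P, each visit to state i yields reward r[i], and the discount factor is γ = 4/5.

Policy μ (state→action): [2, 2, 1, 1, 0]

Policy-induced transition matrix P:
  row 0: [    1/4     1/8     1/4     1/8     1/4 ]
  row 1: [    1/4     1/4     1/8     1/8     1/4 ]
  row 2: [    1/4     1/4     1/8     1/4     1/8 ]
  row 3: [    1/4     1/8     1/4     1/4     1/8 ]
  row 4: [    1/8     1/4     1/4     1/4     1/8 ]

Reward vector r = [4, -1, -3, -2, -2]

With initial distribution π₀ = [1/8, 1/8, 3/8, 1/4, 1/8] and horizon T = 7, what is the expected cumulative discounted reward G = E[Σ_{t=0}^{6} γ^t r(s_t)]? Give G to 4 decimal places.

G = -3.3261

t=0: π = [0.1250, 0.1250, 0.3750, 0.2500, 0.1250], E[r] = -1.5000, γ^t·E[r] = -1.500000, running G = -1.500000
t=1: π = [0.2344, 0.2031, 0.1875, 0.2188, 0.1563], E[r] = -0.5781, γ^t·E[r] = -0.462500, running G = -1.962500
t=2: π = [0.2305, 0.1934, 0.2012, 0.1953, 0.1797], E[r] = -0.6250, γ^t·E[r] = -0.400000, running G = -2.362500
t=3: π = [0.2275, 0.1968, 0.2007, 0.1970, 0.1780], E[r] = -0.6387, γ^t·E[r] = -0.327000, running G = -2.689500
t=4: π = [0.2278, 0.1969, 0.2003, 0.1970, 0.1780], E[r] = -0.6369, γ^t·E[r] = -0.260863, running G = -2.950363
t=5: π = [0.2277, 0.1969, 0.2003, 0.1969, 0.1781], E[r] = -0.6370, γ^t·E[r] = -0.208720, running G = -3.159083
t=6: π = [0.2277, 0.1969, 0.2003, 0.1969, 0.1781], E[r] = -0.6370, γ^t·E[r] = -0.166983, running G = -3.326066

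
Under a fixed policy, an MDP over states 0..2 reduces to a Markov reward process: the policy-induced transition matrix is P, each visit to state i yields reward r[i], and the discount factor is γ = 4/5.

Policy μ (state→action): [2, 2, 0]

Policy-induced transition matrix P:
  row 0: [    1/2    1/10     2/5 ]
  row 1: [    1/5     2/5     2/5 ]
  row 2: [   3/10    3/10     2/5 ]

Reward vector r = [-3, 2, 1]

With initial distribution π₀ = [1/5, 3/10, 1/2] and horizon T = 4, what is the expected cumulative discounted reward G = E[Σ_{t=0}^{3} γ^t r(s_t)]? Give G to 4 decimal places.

t=0: π = [0.2000, 0.3000, 0.5000], E[r] = 0.5000, γ^t·E[r] = 0.500000, running G = 0.500000
t=1: π = [0.3100, 0.2900, 0.4000], E[r] = 0.0500, γ^t·E[r] = 0.040000, running G = 0.540000
t=2: π = [0.3330, 0.2670, 0.4000], E[r] = -0.0650, γ^t·E[r] = -0.041600, running G = 0.498400
t=3: π = [0.3399, 0.2601, 0.4000], E[r] = -0.0995, γ^t·E[r] = -0.050944, running G = 0.447456

G = 0.4475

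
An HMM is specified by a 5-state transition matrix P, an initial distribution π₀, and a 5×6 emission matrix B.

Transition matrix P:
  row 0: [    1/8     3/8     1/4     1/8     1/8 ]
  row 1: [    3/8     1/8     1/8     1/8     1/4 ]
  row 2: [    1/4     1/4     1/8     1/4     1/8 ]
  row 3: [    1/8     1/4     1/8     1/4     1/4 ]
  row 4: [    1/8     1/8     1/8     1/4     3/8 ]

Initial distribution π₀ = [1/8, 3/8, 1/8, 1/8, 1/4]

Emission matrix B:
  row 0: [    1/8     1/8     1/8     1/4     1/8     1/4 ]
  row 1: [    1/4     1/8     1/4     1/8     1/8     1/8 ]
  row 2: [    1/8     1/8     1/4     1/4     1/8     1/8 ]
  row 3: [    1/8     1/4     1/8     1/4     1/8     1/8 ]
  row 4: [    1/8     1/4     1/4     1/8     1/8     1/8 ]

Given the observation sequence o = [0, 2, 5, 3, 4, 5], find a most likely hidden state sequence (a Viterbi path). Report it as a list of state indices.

path = [1, 0, 1, 0, 1, 0]

t=0: δ = [1.562e-02, 9.375e-02, 1.562e-02, 1.562e-02, 3.125e-02]  (obs o_0=0)
t=1: δ = [4.395e-03, 2.930e-03, 2.930e-03, 1.465e-03, 5.859e-03]  ψ = [1, 1, 1, 1, 1]  (obs o_1=2)
t=2: δ = [2.747e-04, 2.060e-04, 1.373e-04, 1.831e-04, 2.747e-04]  ψ = [1, 0, 0, 4, 4]  (obs o_2=5)
t=3: δ = [1.931e-05, 1.287e-05, 1.717e-05, 1.717e-05, 1.287e-05]  ψ = [1, 0, 0, 4, 4]  (obs o_3=3)
t=4: δ = [6.035e-07, 9.052e-07, 6.035e-07, 5.364e-07, 6.035e-07]  ψ = [1, 0, 0, 2, 4]  (obs o_4=4)
t=5: δ = [8.487e-08, 2.829e-08, 1.886e-08, 1.886e-08, 2.829e-08]  ψ = [1, 0, 0, 2, 1]  (obs o_5=5)
backtrack: best end state = 0; path = [1, 0, 1, 0, 1, 0]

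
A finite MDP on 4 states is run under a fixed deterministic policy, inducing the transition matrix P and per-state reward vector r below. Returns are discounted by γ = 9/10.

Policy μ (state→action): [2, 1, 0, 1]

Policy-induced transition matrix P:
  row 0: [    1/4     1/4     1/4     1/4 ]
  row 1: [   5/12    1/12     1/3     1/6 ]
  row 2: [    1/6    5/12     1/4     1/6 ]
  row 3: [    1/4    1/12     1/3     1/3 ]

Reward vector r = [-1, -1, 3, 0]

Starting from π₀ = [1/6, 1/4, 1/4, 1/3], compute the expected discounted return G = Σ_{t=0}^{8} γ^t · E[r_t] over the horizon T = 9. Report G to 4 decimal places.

t=0: π = [0.1667, 0.2500, 0.2500, 0.3333], E[r] = 0.3333, γ^t·E[r] = 0.333333, running G = 0.333333
t=1: π = [0.2708, 0.1944, 0.2986, 0.2361], E[r] = 0.4306, γ^t·E[r] = 0.387500, running G = 0.720833
t=2: π = [0.2575, 0.2280, 0.2859, 0.2286], E[r] = 0.3721, γ^t·E[r] = 0.301406, running G = 1.022240
t=3: π = [0.2642, 0.2215, 0.2880, 0.2262], E[r] = 0.3784, γ^t·E[r] = 0.275871, running G = 1.298111
t=4: π = [0.2629, 0.2234, 0.2873, 0.2264], E[r] = 0.3756, γ^t·E[r] = 0.246459, running G = 1.544570
t=5: π = [0.2633, 0.2229, 0.2875, 0.2263], E[r] = 0.3762, γ^t·E[r] = 0.222160, running G = 1.766730
t=6: π = [0.2632, 0.2230, 0.2874, 0.2263], E[r] = 0.3761, γ^t·E[r] = 0.199859, running G = 1.966588
t=7: π = [0.2632, 0.2230, 0.2874, 0.2263], E[r] = 0.3761, γ^t·E[r] = 0.179892, running G = 2.146480
t=8: π = [0.2632, 0.2230, 0.2874, 0.2263], E[r] = 0.3761, γ^t·E[r] = 0.161898, running G = 2.308379

G = 2.3084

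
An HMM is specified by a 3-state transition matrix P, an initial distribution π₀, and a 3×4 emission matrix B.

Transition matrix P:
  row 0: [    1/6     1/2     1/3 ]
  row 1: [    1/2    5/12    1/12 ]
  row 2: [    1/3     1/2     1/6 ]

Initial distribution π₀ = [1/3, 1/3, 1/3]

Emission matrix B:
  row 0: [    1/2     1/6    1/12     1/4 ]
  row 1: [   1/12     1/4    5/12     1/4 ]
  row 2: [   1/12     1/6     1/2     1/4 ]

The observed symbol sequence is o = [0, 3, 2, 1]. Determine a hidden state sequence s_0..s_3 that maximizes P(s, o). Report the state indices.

path = [0, 1, 1, 1]

t=0: δ = [1.667e-01, 2.778e-02, 2.778e-02]  (obs o_0=0)
t=1: δ = [6.944e-03, 2.083e-02, 1.389e-02]  ψ = [0, 0, 0]  (obs o_1=3)
t=2: δ = [8.681e-04, 3.617e-03, 1.157e-03]  ψ = [1, 1, 0]  (obs o_2=2)
t=3: δ = [3.014e-04, 3.768e-04, 5.023e-05]  ψ = [1, 1, 1]  (obs o_3=1)
backtrack: best end state = 1; path = [0, 1, 1, 1]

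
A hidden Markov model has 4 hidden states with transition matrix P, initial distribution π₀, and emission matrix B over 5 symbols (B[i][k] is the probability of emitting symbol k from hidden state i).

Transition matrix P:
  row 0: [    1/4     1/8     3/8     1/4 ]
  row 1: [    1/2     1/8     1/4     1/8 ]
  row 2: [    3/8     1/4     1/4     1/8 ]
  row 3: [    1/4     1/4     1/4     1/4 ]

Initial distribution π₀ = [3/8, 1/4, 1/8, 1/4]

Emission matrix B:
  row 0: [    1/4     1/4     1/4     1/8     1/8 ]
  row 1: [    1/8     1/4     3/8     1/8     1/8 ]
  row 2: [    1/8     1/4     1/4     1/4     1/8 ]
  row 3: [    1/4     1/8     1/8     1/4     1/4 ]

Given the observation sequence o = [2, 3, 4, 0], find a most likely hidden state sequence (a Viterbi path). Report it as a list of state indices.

path = [0, 2, 1, 0]

t=0: δ = [9.375e-02, 9.375e-02, 3.125e-02, 3.125e-02]  (obs o_0=2)
t=1: δ = [5.859e-03, 1.465e-03, 8.789e-03, 5.859e-03]  ψ = [1, 0, 0, 0]  (obs o_1=3)
t=2: δ = [4.120e-04, 2.747e-04, 2.747e-04, 3.662e-04]  ψ = [2, 2, 0, 0]  (obs o_2=4)
t=3: δ = [3.433e-05, 1.144e-05, 1.931e-05, 2.575e-05]  ψ = [1, 3, 0, 0]  (obs o_3=0)
backtrack: best end state = 0; path = [0, 2, 1, 0]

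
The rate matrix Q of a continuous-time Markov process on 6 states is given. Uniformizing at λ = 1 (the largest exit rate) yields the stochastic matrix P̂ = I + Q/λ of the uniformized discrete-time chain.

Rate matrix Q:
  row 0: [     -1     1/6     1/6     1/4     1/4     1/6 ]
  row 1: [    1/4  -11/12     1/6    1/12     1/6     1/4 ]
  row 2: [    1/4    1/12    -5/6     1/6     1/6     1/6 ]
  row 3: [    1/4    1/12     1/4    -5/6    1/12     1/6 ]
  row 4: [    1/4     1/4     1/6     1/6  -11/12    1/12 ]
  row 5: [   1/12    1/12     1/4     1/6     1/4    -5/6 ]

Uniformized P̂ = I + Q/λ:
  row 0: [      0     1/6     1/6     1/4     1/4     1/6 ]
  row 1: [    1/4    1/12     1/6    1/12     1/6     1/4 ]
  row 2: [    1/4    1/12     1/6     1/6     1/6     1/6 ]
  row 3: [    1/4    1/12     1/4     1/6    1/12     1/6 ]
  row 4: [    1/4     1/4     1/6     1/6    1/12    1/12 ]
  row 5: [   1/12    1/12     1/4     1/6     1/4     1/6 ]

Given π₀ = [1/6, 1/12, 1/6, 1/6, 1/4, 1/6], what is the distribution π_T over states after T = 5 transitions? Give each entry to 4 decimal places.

π = [0.1782, 0.1260, 0.1945, 0.1710, 0.1670, 0.1633]

t=0: π = [0.1667, 0.0833, 0.1667, 0.1667, 0.2500, 0.1667]
t=1: π = [0.1806, 0.1389, 0.1944, 0.1736, 0.1597, 0.1528]
t=2: π = [0.1794, 0.1250, 0.1939, 0.1701, 0.1667, 0.1649]
t=3: π = [0.1777, 0.1261, 0.1946, 0.1712, 0.1673, 0.1632]
t=4: π = [0.1784, 0.1260, 0.1945, 0.1710, 0.1669, 0.1632]
t=5: π = [0.1782, 0.1260, 0.1945, 0.1710, 0.1670, 0.1633]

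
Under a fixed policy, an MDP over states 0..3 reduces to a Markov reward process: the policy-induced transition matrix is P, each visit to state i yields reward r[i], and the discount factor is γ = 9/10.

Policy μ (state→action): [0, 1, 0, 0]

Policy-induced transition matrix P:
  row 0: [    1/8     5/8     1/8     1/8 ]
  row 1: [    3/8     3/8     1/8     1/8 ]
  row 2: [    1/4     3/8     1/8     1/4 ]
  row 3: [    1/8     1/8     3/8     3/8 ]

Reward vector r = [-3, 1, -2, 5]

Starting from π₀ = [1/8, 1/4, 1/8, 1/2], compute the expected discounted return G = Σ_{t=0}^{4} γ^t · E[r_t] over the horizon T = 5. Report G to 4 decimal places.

t=0: π = [0.1250, 0.2500, 0.1250, 0.5000], E[r] = 2.1250, γ^t·E[r] = 2.125000, running G = 2.125000
t=1: π = [0.2031, 0.2813, 0.2500, 0.2656], E[r] = 0.5000, γ^t·E[r] = 0.450000, running G = 2.575000
t=2: π = [0.2266, 0.3594, 0.1914, 0.2227], E[r] = 0.4102, γ^t·E[r] = 0.332227, running G = 2.907227
t=3: π = [0.2388, 0.3760, 0.1807, 0.2046], E[r] = 0.3213, γ^t·E[r] = 0.234220, running G = 3.141446
t=4: π = [0.2416, 0.3835, 0.1761, 0.1987], E[r] = 0.3002, γ^t·E[r] = 0.196942, running G = 3.338388

G = 3.3384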